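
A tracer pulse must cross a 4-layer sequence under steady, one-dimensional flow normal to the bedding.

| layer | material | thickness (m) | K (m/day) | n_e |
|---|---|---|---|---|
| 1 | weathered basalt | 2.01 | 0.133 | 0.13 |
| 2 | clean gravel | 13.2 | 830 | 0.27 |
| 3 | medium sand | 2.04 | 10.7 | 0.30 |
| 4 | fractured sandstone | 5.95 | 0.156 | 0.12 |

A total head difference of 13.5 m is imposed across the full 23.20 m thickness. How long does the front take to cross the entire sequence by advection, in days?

20.4

With flow normal to the layers, continuity requires the same specific discharge q through every layer.
Σ(b_i/K_i) = 2.01/0.133 + 13.2/830 + 2.04/10.7 + 5.95/0.156 = 53.46 d.
q = Δh / Σ(b_i/K_i) = 13.5 / 53.46 = 0.2525 m/day.
In each layer the seepage velocity is v_i = q/n_i, so the layer transit time is t_i = b_i·n_i / q:
  layer 1 (weathered basalt): t_1 = 2.01 × 0.13 / 0.2525 = 1.035 d
  layer 2 (clean gravel): t_2 = 13.2 × 0.27 / 0.2525 = 14.11 d
  layer 3 (medium sand): t_3 = 2.04 × 0.30 / 0.2525 = 2.424 d
  layer 4 (fractured sandstone): t_4 = 5.95 × 0.12 / 0.2525 = 2.827 d
Total t = Σ t_i = 20.40 days.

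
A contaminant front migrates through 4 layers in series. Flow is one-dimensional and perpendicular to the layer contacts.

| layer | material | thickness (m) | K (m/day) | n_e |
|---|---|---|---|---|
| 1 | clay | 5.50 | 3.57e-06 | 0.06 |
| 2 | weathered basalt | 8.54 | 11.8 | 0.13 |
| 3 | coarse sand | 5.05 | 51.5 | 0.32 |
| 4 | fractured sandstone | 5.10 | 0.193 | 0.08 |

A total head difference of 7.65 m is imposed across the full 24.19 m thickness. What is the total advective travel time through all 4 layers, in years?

With flow normal to the layers, continuity requires the same specific discharge q through every layer.
Σ(b_i/K_i) = 5.50/3.57e-06 + 8.54/11.8 + 5.05/51.5 + 5.10/0.193 = 1.541e+06 d.
q = Δh / Σ(b_i/K_i) = 7.65 / 1.541e+06 = 4.965e-06 m/day.
In each layer the seepage velocity is v_i = q/n_i, so the layer transit time is t_i = b_i·n_i / q:
  layer 1 (clay): t_1 = 5.50 × 0.06 / 4.965e-06 = 66459 d
  layer 2 (weathered basalt): t_2 = 8.54 × 0.13 / 4.965e-06 = 2.236e+05 d
  layer 3 (coarse sand): t_3 = 5.05 × 0.32 / 4.965e-06 = 3.254e+05 d
  layer 4 (fractured sandstone): t_4 = 5.10 × 0.08 / 4.965e-06 = 82168 d
Total t = Σ t_i = 6.977e+05 days = 1910 years.

1910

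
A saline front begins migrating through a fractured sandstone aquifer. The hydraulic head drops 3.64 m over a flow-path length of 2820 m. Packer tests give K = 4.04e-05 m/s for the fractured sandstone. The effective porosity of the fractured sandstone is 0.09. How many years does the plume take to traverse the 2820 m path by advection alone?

Convert K: 4.04e-05 m/s × 86400 = 3.491 m/day.
Hydraulic gradient i = Δh / L = 3.64 / 2820 = 0.001291.
Darcy flux q = K · i = 3.491 × 0.001291 = 0.004506 m/day.
Seepage velocity v = q / n_e = 0.004506 / 0.09 = 0.05006 m/day.
Travel time t = L / v = 2820 / 0.05006 = 56331 days = 154.2 years.

154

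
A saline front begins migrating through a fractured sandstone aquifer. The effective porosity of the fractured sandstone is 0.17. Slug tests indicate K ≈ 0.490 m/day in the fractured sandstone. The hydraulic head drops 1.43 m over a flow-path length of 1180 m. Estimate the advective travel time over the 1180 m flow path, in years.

Hydraulic gradient i = Δh / L = 1.43 / 1180 = 0.001212.
Darcy flux q = K · i = 0.4900 × 0.001212 = 0.0005938 m/day.
Seepage velocity v = q / n_e = 0.0005938 / 0.17 = 0.003493 m/day.
Travel time t = L / v = 1180 / 0.003493 = 3.378e+05 days = 924.9 years.

925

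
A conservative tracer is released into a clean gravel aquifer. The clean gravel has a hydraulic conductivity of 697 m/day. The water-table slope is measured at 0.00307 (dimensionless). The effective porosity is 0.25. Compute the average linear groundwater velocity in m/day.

8.56

Hydraulic gradient i = 0.00307.
Darcy flux q = K · i = 697.0 × 0.003070 = 2.140 m/day.
Seepage velocity v = q / n_e = 2.140 / 0.25 = 8.559 m/day.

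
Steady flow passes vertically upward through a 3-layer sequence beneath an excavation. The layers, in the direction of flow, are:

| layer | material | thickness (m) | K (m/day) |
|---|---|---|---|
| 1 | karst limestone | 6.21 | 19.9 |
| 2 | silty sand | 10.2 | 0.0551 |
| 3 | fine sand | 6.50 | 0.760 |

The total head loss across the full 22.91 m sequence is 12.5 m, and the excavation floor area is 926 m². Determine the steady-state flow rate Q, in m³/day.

59.7

Flow is perpendicular to layering, so the layers act in series and the equivalent K is the thickness-weighted harmonic mean.
Total thickness L = 6.21 + 10.2 + 6.50 = 22.91 m.
Σ(b_i/K_i) = 6.21/19.9 + 10.2/0.0551 + 6.50/0.760 = 194.0 d.
K_eq = L / Σ(b_i/K_i) = 22.91 / 194.0 = 0.1181 m/day.
Q = K_eq · A · (Δh/L) = 0.1181 × 926 × (12.5/22.91) = 59.67 m³/day.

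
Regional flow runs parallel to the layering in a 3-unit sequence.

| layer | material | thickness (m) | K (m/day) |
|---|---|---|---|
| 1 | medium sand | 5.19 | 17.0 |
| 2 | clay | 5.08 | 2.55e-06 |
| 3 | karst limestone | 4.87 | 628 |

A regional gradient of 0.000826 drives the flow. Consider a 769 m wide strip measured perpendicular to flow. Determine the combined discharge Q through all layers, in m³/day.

2000

Flow is parallel to layering, so each bed carries its own Darcy discharge and the transmissivities add.
Σ(K_i·b_i) = 17.0×5.19 + 2.55e-06×5.08 + 628×4.87 = 3147 m²/day.
Hydraulic gradient i = 0.000826.
Q = Σ(K_i·b_i) · W · i = 3147 × 769 × 0.0008260 = 1999 m³/day.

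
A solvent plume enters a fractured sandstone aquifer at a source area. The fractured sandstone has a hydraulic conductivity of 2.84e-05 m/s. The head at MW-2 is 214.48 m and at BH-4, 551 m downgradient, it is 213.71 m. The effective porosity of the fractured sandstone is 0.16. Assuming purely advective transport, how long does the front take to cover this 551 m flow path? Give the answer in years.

70.4

Convert K: 2.84e-05 m/s × 86400 = 2.454 m/day.
Hydraulic gradient i = (214.48 − 213.71) / 551 = 0.77 / 551 = 0.001397.
Darcy flux q = K · i = 2.454 × 0.001397 = 0.003429 m/day.
Seepage velocity v = q / n_e = 0.003429 / 0.16 = 0.02143 m/day.
Travel time t = L / v = 551 / 0.02143 = 25710 days = 70.39 years.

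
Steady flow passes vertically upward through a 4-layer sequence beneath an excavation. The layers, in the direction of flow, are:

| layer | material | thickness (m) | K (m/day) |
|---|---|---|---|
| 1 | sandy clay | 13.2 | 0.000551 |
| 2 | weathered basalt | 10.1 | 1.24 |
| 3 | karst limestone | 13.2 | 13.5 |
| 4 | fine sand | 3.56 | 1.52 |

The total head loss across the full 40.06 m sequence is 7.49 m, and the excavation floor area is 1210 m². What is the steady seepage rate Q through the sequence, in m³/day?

0.378

Flow is perpendicular to layering, so the layers act in series and the equivalent K is the thickness-weighted harmonic mean.
Total thickness L = 13.2 + 10.1 + 13.2 + 3.56 = 40.06 m.
Σ(b_i/K_i) = 13.2/0.000551 + 10.1/1.24 + 13.2/13.5 + 3.56/1.52 = 23968 d.
K_eq = L / Σ(b_i/K_i) = 40.06 / 23968 = 0.001671 m/day.
Q = K_eq · A · (Δh/L) = 0.001671 × 1210 × (7.49/40.06) = 0.3781 m³/day.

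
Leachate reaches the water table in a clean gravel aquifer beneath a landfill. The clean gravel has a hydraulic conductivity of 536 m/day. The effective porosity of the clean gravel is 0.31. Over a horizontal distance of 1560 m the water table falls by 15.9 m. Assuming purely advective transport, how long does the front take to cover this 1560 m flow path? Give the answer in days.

Hydraulic gradient i = Δh / L = 15.9 / 1560 = 0.01019.
Darcy flux q = K · i = 536.0 × 0.01019 = 5.463 m/day.
Seepage velocity v = q / n_e = 5.463 / 0.31 = 17.62 m/day.
Travel time t = L / v = 1560 / 17.62 = 88.52 days.

88.5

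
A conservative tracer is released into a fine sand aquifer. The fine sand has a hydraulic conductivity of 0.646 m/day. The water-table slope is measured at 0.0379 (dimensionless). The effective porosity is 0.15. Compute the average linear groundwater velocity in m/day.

0.163

Hydraulic gradient i = 0.0379.
Darcy flux q = K · i = 0.6460 × 0.03790 = 0.02448 m/day.
Seepage velocity v = q / n_e = 0.02448 / 0.15 = 0.1632 m/day.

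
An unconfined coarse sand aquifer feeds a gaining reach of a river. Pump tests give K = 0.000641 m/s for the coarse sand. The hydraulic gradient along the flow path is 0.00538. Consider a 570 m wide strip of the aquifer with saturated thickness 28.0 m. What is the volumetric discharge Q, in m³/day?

Convert K: 0.000641 m/s × 86400 = 55.38 m/day.
Cross-sectional area A = 570 × 28.0 = 15960 m².
Hydraulic gradient i = 0.00538.
Darcy's law: Q = K · A · i = 55.38 × 15960 × 0.005380 = 4755 m³/day.

4760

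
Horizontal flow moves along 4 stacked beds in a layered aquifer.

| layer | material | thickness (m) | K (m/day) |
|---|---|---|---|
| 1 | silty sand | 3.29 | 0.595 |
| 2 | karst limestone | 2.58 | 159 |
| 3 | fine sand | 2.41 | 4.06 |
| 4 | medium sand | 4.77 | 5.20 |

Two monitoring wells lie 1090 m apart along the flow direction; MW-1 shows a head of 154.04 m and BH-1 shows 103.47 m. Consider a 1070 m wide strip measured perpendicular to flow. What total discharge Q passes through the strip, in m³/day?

22200

Flow is parallel to layering, so each bed carries its own Darcy discharge and the transmissivities add.
Σ(K_i·b_i) = 0.595×3.29 + 159×2.58 + 4.06×2.41 + 5.20×4.77 = 446.8 m²/day.
Hydraulic gradient i = (154.04 − 103.47) / 1090 = 50.57 / 1090 = 0.04639.
Q = Σ(K_i·b_i) · W · i = 446.8 × 1070 × 0.04639 = 22178 m³/day.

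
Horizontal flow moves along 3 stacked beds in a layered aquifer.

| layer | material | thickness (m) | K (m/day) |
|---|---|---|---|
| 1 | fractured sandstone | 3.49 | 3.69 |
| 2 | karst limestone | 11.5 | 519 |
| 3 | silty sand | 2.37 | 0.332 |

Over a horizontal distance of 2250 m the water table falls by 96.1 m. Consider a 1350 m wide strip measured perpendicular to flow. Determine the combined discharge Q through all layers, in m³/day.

345000

Flow is parallel to layering, so each bed carries its own Darcy discharge and the transmissivities add.
Σ(K_i·b_i) = 3.69×3.49 + 519×11.5 + 0.332×2.37 = 5982 m²/day.
Hydraulic gradient i = Δh / L = 96.1 / 2250 = 0.04271.
Q = Σ(K_i·b_i) · W · i = 5982 × 1350 × 0.04271 = 3.449e+05 m³/day.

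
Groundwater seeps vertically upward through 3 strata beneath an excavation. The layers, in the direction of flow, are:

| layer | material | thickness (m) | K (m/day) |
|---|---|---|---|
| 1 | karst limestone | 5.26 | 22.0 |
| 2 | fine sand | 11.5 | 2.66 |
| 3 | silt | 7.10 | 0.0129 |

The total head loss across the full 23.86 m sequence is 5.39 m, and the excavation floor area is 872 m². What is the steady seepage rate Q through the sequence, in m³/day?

Flow is perpendicular to layering, so the layers act in series and the equivalent K is the thickness-weighted harmonic mean.
Total thickness L = 5.26 + 11.5 + 7.10 = 23.86 m.
Σ(b_i/K_i) = 5.26/22.0 + 11.5/2.66 + 7.10/0.0129 = 554.9 d.
K_eq = L / Σ(b_i/K_i) = 23.86 / 554.9 = 0.04299 m/day.
Q = K_eq · A · (Δh/L) = 0.04299 × 872 × (5.39/23.86) = 8.469 m³/day.

8.47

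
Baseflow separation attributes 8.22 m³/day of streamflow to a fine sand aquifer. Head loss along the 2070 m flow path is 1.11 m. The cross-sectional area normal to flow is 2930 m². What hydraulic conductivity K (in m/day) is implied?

5.23

Hydraulic gradient i = Δh / L = 1.11 / 2070 = 0.0005362.
From Q = K·A·i, K = Q / (A·i) = 8.22 / (2930 × 0.0005362) = 5.232 m/day.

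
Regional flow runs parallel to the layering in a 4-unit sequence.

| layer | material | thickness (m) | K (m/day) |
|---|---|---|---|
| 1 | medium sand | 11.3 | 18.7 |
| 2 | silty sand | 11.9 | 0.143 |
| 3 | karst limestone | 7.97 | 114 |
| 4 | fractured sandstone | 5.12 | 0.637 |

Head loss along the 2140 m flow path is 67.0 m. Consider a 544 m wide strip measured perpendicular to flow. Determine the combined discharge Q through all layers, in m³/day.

19200

Flow is parallel to layering, so each bed carries its own Darcy discharge and the transmissivities add.
Σ(K_i·b_i) = 18.7×11.3 + 0.143×11.9 + 114×7.97 + 0.637×5.12 = 1125 m²/day.
Hydraulic gradient i = Δh / L = 67.0 / 2140 = 0.03131.
Q = Σ(K_i·b_i) · W · i = 1125 × 544 × 0.03131 = 19158 m³/day.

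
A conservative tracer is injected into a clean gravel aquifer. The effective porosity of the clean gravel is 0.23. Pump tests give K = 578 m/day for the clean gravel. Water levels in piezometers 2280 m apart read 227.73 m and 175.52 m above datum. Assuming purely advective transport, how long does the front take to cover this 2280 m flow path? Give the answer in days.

39.6

Hydraulic gradient i = (227.73 − 175.52) / 2280 = 52.21 / 2280 = 0.02290.
Darcy flux q = K · i = 578.0 × 0.02290 = 13.24 m/day.
Seepage velocity v = q / n_e = 13.24 / 0.23 = 57.55 m/day.
Travel time t = L / v = 2280 / 57.55 = 39.62 days.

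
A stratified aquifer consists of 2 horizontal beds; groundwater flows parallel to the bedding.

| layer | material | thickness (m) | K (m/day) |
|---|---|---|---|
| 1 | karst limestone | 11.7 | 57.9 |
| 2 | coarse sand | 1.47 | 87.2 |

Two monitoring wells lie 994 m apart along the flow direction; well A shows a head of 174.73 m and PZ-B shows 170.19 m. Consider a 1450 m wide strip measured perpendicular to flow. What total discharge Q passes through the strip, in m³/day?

5340

Flow is parallel to layering, so each bed carries its own Darcy discharge and the transmissivities add.
Σ(K_i·b_i) = 57.9×11.7 + 87.2×1.47 = 805.6 m²/day.
Hydraulic gradient i = (174.73 − 170.19) / 994 = 4.54 / 994 = 0.004567.
Q = Σ(K_i·b_i) · W · i = 805.6 × 1450 × 0.004567 = 5335 m³/day.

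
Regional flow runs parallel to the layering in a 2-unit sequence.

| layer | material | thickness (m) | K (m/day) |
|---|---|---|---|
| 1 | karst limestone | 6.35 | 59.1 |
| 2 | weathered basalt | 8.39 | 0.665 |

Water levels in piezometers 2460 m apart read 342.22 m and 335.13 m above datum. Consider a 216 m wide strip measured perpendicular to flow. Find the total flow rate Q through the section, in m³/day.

237

Flow is parallel to layering, so each bed carries its own Darcy discharge and the transmissivities add.
Σ(K_i·b_i) = 59.1×6.35 + 0.665×8.39 = 380.9 m²/day.
Hydraulic gradient i = (342.22 − 335.13) / 2460 = 7.09 / 2460 = 0.002882.
Q = Σ(K_i·b_i) · W · i = 380.9 × 216 × 0.002882 = 237.1 m³/day.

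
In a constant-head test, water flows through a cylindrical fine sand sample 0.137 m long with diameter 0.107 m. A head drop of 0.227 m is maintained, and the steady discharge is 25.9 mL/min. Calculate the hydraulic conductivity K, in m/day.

2.50

Cross-sectional area A = π·(d/2)² = π × (0.107/2)² = 0.008992 m².
Convert discharge: 25.9 mL/min = 4.317e-07 m³/s.
Darcy's law rearranged: K = Q·L / (A·Δh) = 4.317e-07 × 0.137 / (0.008992 × 0.227) = 2.897e-05 m/s = 2.503 m/day.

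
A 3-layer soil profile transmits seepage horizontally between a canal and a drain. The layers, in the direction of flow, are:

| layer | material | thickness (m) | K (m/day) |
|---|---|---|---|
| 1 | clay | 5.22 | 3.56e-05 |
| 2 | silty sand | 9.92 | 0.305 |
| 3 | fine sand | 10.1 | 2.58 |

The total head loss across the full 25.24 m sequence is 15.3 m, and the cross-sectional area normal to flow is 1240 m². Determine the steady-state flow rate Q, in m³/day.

0.129

Flow is perpendicular to layering, so the layers act in series and the equivalent K is the thickness-weighted harmonic mean.
Total thickness L = 5.22 + 9.92 + 10.1 = 25.24 m.
Σ(b_i/K_i) = 5.22/3.56e-05 + 9.92/0.305 + 10.1/2.58 = 1.467e+05 d.
K_eq = L / Σ(b_i/K_i) = 25.24 / 1.467e+05 = 0.0001721 m/day.
Q = K_eq · A · (Δh/L) = 0.0001721 × 1240 × (15.3/25.24) = 0.1294 m³/day.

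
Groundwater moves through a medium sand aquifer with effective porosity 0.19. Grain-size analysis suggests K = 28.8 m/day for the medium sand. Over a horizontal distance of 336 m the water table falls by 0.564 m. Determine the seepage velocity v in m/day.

Hydraulic gradient i = Δh / L = 0.564 / 336 = 0.001679.
Darcy flux q = K · i = 28.80 × 0.001679 = 0.04834 m/day.
Seepage velocity v = q / n_e = 0.04834 / 0.19 = 0.2544 m/day.

0.254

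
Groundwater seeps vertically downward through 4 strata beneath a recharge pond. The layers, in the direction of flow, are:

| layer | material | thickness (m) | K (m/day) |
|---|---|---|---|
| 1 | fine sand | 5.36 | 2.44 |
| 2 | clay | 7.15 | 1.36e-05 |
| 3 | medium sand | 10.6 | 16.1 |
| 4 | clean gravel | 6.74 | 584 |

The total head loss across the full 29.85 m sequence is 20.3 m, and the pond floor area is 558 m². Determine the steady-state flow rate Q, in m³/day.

0.0215

Flow is perpendicular to layering, so the layers act in series and the equivalent K is the thickness-weighted harmonic mean.
Total thickness L = 5.36 + 7.15 + 10.6 + 6.74 = 29.85 m.
Σ(b_i/K_i) = 5.36/2.44 + 7.15/1.36e-05 + 10.6/16.1 + 6.74/584 = 5.257e+05 d.
K_eq = L / Σ(b_i/K_i) = 29.85 / 5.257e+05 = 5.678e-05 m/day.
Q = K_eq · A · (Δh/L) = 5.678e-05 × 558 × (20.3/29.85) = 0.02155 m³/day.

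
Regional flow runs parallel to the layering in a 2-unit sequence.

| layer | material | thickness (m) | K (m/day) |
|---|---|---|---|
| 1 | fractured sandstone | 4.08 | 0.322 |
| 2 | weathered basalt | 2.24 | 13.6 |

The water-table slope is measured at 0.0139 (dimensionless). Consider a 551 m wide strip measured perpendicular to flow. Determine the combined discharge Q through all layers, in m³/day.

Flow is parallel to layering, so each bed carries its own Darcy discharge and the transmissivities add.
Σ(K_i·b_i) = 0.322×4.08 + 13.6×2.24 = 31.78 m²/day.
Hydraulic gradient i = 0.0139.
Q = Σ(K_i·b_i) · W · i = 31.78 × 551 × 0.01390 = 243.4 m³/day.

243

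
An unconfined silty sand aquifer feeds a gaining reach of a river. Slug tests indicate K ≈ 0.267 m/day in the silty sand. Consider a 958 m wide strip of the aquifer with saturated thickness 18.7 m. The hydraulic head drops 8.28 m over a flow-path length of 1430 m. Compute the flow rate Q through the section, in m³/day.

Cross-sectional area A = 958 × 18.7 = 17915 m².
Hydraulic gradient i = Δh / L = 8.28 / 1430 = 0.005790.
Darcy's law: Q = K · A · i = 0.2670 × 17915 × 0.005790 = 27.70 m³/day.

27.7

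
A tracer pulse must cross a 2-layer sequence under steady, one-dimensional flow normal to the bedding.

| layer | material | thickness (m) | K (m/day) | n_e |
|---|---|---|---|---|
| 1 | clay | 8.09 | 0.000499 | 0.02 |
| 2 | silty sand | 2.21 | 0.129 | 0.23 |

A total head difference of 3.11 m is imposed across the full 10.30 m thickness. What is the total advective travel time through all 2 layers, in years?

9.57

With flow normal to the layers, continuity requires the same specific discharge q through every layer.
Σ(b_i/K_i) = 8.09/0.000499 + 2.21/0.129 = 16230 d.
q = Δh / Σ(b_i/K_i) = 3.11 / 16230 = 0.0001916 m/day.
In each layer the seepage velocity is v_i = q/n_i, so the layer transit time is t_i = b_i·n_i / q:
  layer 1 (clay): t_1 = 8.09 × 0.02 / 0.0001916 = 844.4 d
  layer 2 (silty sand): t_2 = 2.21 × 0.23 / 0.0001916 = 2653 d
Total t = Σ t_i = 3497 days = 9.574 years.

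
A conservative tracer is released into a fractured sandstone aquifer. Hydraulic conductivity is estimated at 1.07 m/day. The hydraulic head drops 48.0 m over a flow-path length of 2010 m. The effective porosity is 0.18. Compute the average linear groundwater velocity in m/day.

0.142

Hydraulic gradient i = Δh / L = 48.0 / 2010 = 0.02388.
Darcy flux q = K · i = 1.070 × 0.02388 = 0.02555 m/day.
Seepage velocity v = q / n_e = 0.02555 / 0.18 = 0.1420 m/day.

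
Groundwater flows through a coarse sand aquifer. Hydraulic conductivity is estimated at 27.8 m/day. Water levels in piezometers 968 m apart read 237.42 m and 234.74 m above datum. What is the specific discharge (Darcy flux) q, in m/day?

0.0770

Hydraulic gradient i = (237.42 − 234.74) / 968 = 2.68 / 968 = 0.002769.
Specific discharge q = K · i = 27.80 × 0.002769 = 0.07697 m/day.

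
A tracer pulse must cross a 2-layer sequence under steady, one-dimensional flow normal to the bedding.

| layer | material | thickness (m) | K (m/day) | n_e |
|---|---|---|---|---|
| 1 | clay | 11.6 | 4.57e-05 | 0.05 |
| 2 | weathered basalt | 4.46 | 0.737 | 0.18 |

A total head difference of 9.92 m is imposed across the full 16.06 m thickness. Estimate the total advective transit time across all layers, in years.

96.9

With flow normal to the layers, continuity requires the same specific discharge q through every layer.
Σ(b_i/K_i) = 11.6/4.57e-05 + 4.46/0.737 = 2.538e+05 d.
q = Δh / Σ(b_i/K_i) = 9.92 / 2.538e+05 = 3.908e-05 m/day.
In each layer the seepage velocity is v_i = q/n_i, so the layer transit time is t_i = b_i·n_i / q:
  layer 1 (clay): t_1 = 11.6 × 0.05 / 3.908e-05 = 14841 d
  layer 2 (weathered basalt): t_2 = 4.46 × 0.18 / 3.908e-05 = 20542 d
Total t = Σ t_i = 35383 days = 96.87 years.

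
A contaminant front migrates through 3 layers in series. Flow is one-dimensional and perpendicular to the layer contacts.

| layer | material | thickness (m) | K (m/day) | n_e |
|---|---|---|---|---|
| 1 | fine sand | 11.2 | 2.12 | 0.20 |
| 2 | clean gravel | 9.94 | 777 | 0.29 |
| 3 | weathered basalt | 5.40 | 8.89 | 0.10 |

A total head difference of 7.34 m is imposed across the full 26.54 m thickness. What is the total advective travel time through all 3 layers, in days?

4.55

With flow normal to the layers, continuity requires the same specific discharge q through every layer.
Σ(b_i/K_i) = 11.2/2.12 + 9.94/777 + 5.40/8.89 = 5.903 d.
q = Δh / Σ(b_i/K_i) = 7.34 / 5.903 = 1.243 m/day.
In each layer the seepage velocity is v_i = q/n_i, so the layer transit time is t_i = b_i·n_i / q:
  layer 1 (fine sand): t_1 = 11.2 × 0.20 / 1.243 = 1.802 d
  layer 2 (clean gravel): t_2 = 9.94 × 0.29 / 1.243 = 2.318 d
  layer 3 (weathered basalt): t_3 = 5.40 × 0.10 / 1.243 = 0.4343 d
Total t = Σ t_i = 4.554 days.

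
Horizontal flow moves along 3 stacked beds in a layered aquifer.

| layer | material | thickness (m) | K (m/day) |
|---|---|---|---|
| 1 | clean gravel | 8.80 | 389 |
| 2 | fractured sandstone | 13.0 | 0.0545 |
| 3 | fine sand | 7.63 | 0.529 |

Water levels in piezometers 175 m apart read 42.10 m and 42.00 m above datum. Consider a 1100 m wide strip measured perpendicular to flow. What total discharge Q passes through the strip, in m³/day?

Flow is parallel to layering, so each bed carries its own Darcy discharge and the transmissivities add.
Σ(K_i·b_i) = 389×8.80 + 0.0545×13.0 + 0.529×7.63 = 3428 m²/day.
Hydraulic gradient i = (42.10 − 42.00) / 175 = 0.1 / 175 = 0.0005714.
Q = Σ(K_i·b_i) · W · i = 3428 × 1100 × 0.0005714 = 2155 m³/day.

2150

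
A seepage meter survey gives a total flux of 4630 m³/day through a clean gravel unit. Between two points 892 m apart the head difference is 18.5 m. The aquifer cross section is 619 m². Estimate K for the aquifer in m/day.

361

Hydraulic gradient i = Δh / L = 18.5 / 892 = 0.02074.
From Q = K·A·i, K = Q / (A·i) = 4630 / (619.0 × 0.02074) = 360.6 m/day.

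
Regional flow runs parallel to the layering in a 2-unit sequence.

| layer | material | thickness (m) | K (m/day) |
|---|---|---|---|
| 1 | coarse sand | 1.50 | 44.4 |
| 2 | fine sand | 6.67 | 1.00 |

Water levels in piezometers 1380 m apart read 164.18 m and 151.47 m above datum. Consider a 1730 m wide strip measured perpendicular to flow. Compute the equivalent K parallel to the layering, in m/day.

8.97

Flow is parallel to layering, so each bed carries its own Darcy discharge and the transmissivities add.
Σ(K_i·b_i) = 44.4×1.50 + 1.00×6.67 = 73.27 m²/day.
Total thickness b = 8.170 m, so K_eq = Σ(K_i·b_i)/b = 8.968 m/day.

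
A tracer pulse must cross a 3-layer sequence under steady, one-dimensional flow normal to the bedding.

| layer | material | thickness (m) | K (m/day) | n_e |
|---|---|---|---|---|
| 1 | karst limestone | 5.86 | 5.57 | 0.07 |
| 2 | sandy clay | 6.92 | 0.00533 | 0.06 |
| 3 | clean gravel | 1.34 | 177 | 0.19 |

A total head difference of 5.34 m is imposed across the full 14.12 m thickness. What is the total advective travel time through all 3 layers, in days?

263

With flow normal to the layers, continuity requires the same specific discharge q through every layer.
Σ(b_i/K_i) = 5.86/5.57 + 6.92/0.00533 + 1.34/177 = 1299 d.
q = Δh / Σ(b_i/K_i) = 5.34 / 1299 = 0.004110 m/day.
In each layer the seepage velocity is v_i = q/n_i, so the layer transit time is t_i = b_i·n_i / q:
  layer 1 (karst limestone): t_1 = 5.86 × 0.07 / 0.004110 = 99.81 d
  layer 2 (sandy clay): t_2 = 6.92 × 0.06 / 0.004110 = 101.0 d
  layer 3 (clean gravel): t_3 = 1.34 × 0.19 / 0.004110 = 61.95 d
Total t = Σ t_i = 262.8 days.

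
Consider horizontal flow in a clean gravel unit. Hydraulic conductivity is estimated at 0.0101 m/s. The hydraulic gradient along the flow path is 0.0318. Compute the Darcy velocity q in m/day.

Convert K: 0.0101 m/s × 86400 = 872.6 m/day.
Hydraulic gradient i = 0.0318.
Specific discharge q = K · i = 872.6 × 0.03180 = 27.75 m/day.

27.7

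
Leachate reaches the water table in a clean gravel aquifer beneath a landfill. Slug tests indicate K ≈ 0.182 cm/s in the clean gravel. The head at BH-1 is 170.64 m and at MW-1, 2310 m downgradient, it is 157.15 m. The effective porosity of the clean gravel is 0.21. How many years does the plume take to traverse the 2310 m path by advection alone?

Convert K: 0.182 cm/s × 864 = 157.2 m/day.
Hydraulic gradient i = (170.64 − 157.15) / 2310 = 13.49 / 2310 = 0.005840.
Darcy flux q = K · i = 157.2 × 0.005840 = 0.9183 m/day.
Seepage velocity v = q / n_e = 0.9183 / 0.21 = 4.373 m/day.
Travel time t = L / v = 2310 / 4.373 = 528.3 days = 1.446 years.

1.45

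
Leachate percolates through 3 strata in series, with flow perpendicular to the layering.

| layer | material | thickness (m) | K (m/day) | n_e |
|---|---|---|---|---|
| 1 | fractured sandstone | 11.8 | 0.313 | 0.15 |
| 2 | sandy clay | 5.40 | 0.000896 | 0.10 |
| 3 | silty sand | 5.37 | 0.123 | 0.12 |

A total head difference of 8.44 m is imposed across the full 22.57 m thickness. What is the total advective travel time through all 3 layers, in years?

5.85

With flow normal to the layers, continuity requires the same specific discharge q through every layer.
Σ(b_i/K_i) = 11.8/0.313 + 5.40/0.000896 + 5.37/0.123 = 6108 d.
q = Δh / Σ(b_i/K_i) = 8.44 / 6108 = 0.001382 m/day.
In each layer the seepage velocity is v_i = q/n_i, so the layer transit time is t_i = b_i·n_i / q:
  layer 1 (fractured sandstone): t_1 = 11.8 × 0.15 / 0.001382 = 1281 d
  layer 2 (sandy clay): t_2 = 5.40 × 0.10 / 0.001382 = 390.8 d
  layer 3 (silty sand): t_3 = 5.37 × 0.12 / 0.001382 = 466.4 d
Total t = Σ t_i = 2138 days = 5.854 years.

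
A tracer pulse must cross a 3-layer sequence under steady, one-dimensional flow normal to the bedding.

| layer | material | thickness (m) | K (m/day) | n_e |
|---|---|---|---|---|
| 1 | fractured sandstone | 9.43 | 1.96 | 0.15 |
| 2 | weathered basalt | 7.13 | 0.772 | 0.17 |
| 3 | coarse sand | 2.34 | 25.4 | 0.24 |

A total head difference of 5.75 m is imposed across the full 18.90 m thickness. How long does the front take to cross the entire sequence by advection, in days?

With flow normal to the layers, continuity requires the same specific discharge q through every layer.
Σ(b_i/K_i) = 9.43/1.96 + 7.13/0.772 + 2.34/25.4 = 14.14 d.
q = Δh / Σ(b_i/K_i) = 5.75 / 14.14 = 0.4067 m/day.
In each layer the seepage velocity is v_i = q/n_i, so the layer transit time is t_i = b_i·n_i / q:
  layer 1 (fractured sandstone): t_1 = 9.43 × 0.15 / 0.4067 = 3.478 d
  layer 2 (weathered basalt): t_2 = 7.13 × 0.17 / 0.4067 = 2.981 d
  layer 3 (coarse sand): t_3 = 2.34 × 0.24 / 0.4067 = 1.381 d
Total t = Σ t_i = 7.840 days.

7.84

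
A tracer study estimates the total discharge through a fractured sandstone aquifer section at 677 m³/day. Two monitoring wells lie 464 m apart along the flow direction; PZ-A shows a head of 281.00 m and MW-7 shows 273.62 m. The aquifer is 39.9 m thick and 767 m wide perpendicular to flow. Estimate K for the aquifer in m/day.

1.39

Cross-sectional area A = 767 × 39.9 = 30603 m².
Hydraulic gradient i = (281.00 − 273.62) / 464 = 7.38 / 464 = 0.01591.
From Q = K·A·i, K = Q / (A·i) = 677 / (30603 × 0.01591) = 1.391 m/day.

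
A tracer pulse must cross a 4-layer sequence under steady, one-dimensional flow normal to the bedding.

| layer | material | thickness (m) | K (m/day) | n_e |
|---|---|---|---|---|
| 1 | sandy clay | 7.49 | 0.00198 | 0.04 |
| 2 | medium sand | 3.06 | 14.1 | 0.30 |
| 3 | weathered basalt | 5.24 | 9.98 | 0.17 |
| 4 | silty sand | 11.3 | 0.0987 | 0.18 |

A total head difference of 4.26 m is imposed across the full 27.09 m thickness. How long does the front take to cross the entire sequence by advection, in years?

10.4

With flow normal to the layers, continuity requires the same specific discharge q through every layer.
Σ(b_i/K_i) = 7.49/0.00198 + 3.06/14.1 + 5.24/9.98 + 11.3/0.0987 = 3898 d.
q = Δh / Σ(b_i/K_i) = 4.26 / 3898 = 0.001093 m/day.
In each layer the seepage velocity is v_i = q/n_i, so the layer transit time is t_i = b_i·n_i / q:
  layer 1 (sandy clay): t_1 = 7.49 × 0.04 / 0.001093 = 274.1 d
  layer 2 (medium sand): t_2 = 3.06 × 0.30 / 0.001093 = 840.0 d
  layer 3 (weathered basalt): t_3 = 5.24 × 0.17 / 0.001093 = 815.1 d
  layer 4 (silty sand): t_4 = 11.3 × 0.18 / 0.001093 = 1861 d
Total t = Σ t_i = 3790 days = 10.38 years.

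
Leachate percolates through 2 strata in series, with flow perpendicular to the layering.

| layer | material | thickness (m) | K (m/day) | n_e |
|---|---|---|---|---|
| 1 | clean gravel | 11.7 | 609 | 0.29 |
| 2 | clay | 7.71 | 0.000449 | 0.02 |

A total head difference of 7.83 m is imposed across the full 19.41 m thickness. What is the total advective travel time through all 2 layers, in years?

With flow normal to the layers, continuity requires the same specific discharge q through every layer.
Σ(b_i/K_i) = 11.7/609 + 7.71/0.000449 = 17172 d.
q = Δh / Σ(b_i/K_i) = 7.83 / 17172 = 0.0004560 m/day.
In each layer the seepage velocity is v_i = q/n_i, so the layer transit time is t_i = b_i·n_i / q:
  layer 1 (clean gravel): t_1 = 11.7 × 0.29 / 0.0004560 = 7441 d
  layer 2 (clay): t_2 = 7.71 × 0.02 / 0.0004560 = 338.2 d
Total t = Σ t_i = 7779 days = 21.30 years.

21.3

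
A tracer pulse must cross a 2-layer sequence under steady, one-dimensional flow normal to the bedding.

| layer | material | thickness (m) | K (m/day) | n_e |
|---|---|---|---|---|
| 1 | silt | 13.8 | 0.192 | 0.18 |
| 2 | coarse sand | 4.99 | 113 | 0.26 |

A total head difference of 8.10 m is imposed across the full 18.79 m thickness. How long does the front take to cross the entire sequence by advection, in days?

With flow normal to the layers, continuity requires the same specific discharge q through every layer.
Σ(b_i/K_i) = 13.8/0.192 + 4.99/113 = 71.92 d.
q = Δh / Σ(b_i/K_i) = 8.10 / 71.92 = 0.1126 m/day.
In each layer the seepage velocity is v_i = q/n_i, so the layer transit time is t_i = b_i·n_i / q:
  layer 1 (silt): t_1 = 13.8 × 0.18 / 0.1126 = 22.06 d
  layer 2 (coarse sand): t_2 = 4.99 × 0.26 / 0.1126 = 11.52 d
Total t = Σ t_i = 33.57 days.

33.6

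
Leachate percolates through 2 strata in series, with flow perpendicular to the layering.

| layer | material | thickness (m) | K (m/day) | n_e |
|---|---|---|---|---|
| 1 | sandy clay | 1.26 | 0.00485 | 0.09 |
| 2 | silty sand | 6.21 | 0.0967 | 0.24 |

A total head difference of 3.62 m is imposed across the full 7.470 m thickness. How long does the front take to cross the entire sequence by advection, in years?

With flow normal to the layers, continuity requires the same specific discharge q through every layer.
Σ(b_i/K_i) = 1.26/0.00485 + 6.21/0.0967 = 324.0 d.
q = Δh / Σ(b_i/K_i) = 3.62 / 324.0 = 0.01117 m/day.
In each layer the seepage velocity is v_i = q/n_i, so the layer transit time is t_i = b_i·n_i / q:
  layer 1 (sandy clay): t_1 = 1.26 × 0.09 / 0.01117 = 10.15 d
  layer 2 (silty sand): t_2 = 6.21 × 0.24 / 0.01117 = 133.4 d
Total t = Σ t_i = 143.6 days = 0.3930 years.

0.393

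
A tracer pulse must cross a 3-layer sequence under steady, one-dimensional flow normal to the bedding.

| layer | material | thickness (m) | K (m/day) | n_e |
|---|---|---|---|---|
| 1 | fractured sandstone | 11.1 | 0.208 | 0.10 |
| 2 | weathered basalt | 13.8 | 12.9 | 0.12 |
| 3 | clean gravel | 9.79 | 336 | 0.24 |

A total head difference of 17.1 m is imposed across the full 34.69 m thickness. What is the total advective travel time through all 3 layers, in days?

With flow normal to the layers, continuity requires the same specific discharge q through every layer.
Σ(b_i/K_i) = 11.1/0.208 + 13.8/12.9 + 9.79/336 = 54.46 d.
q = Δh / Σ(b_i/K_i) = 17.1 / 54.46 = 0.3140 m/day.
In each layer the seepage velocity is v_i = q/n_i, so the layer transit time is t_i = b_i·n_i / q:
  layer 1 (fractured sandstone): t_1 = 11.1 × 0.10 / 0.3140 = 3.535 d
  layer 2 (weathered basalt): t_2 = 13.8 × 0.12 / 0.3140 = 5.274 d
  layer 3 (clean gravel): t_3 = 9.79 × 0.24 / 0.3140 = 7.484 d
Total t = Σ t_i = 16.29 days.

16.3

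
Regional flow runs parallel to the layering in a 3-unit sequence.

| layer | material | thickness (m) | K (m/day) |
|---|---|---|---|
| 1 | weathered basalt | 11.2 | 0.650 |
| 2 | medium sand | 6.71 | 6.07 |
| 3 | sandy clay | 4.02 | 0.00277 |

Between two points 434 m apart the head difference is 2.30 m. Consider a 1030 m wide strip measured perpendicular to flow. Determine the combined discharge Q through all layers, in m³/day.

262

Flow is parallel to layering, so each bed carries its own Darcy discharge and the transmissivities add.
Σ(K_i·b_i) = 0.650×11.2 + 6.07×6.71 + 0.00277×4.02 = 48.02 m²/day.
Hydraulic gradient i = Δh / L = 2.30 / 434 = 0.005300.
Q = Σ(K_i·b_i) · W · i = 48.02 × 1030 × 0.005300 = 262.1 m³/day.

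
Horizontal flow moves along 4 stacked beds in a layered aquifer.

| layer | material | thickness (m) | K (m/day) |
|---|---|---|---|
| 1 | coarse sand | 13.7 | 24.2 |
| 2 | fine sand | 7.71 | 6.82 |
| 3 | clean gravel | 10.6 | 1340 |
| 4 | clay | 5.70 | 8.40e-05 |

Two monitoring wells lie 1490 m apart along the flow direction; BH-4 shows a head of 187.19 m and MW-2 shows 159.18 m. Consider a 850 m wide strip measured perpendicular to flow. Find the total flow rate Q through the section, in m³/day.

Flow is parallel to layering, so each bed carries its own Darcy discharge and the transmissivities add.
Σ(K_i·b_i) = 24.2×13.7 + 6.82×7.71 + 1340×10.6 + 8.40e-05×5.70 = 14588 m²/day.
Hydraulic gradient i = (187.19 − 159.18) / 1490 = 28.01 / 1490 = 0.01880.
Q = Σ(K_i·b_i) · W · i = 14588 × 850 × 0.01880 = 2.331e+05 m³/day.

233000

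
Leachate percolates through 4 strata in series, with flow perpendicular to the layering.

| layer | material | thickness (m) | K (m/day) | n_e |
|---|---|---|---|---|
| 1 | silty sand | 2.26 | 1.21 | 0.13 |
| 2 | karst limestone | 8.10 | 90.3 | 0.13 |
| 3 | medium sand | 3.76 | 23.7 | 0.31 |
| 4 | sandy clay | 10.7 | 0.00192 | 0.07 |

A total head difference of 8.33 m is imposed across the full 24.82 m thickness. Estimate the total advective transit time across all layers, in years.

With flow normal to the layers, continuity requires the same specific discharge q through every layer.
Σ(b_i/K_i) = 2.26/1.21 + 8.10/90.3 + 3.76/23.7 + 10.7/0.00192 = 5575 d.
q = Δh / Σ(b_i/K_i) = 8.33 / 5575 = 0.001494 m/day.
In each layer the seepage velocity is v_i = q/n_i, so the layer transit time is t_i = b_i·n_i / q:
  layer 1 (silty sand): t_1 = 2.26 × 0.13 / 0.001494 = 196.6 d
  layer 2 (karst limestone): t_2 = 8.10 × 0.13 / 0.001494 = 704.7 d
  layer 3 (medium sand): t_3 = 3.76 × 0.31 / 0.001494 = 780.1 d
  layer 4 (sandy clay): t_4 = 10.7 × 0.07 / 0.001494 = 501.3 d
Total t = Σ t_i = 2183 days = 5.976 years.

5.98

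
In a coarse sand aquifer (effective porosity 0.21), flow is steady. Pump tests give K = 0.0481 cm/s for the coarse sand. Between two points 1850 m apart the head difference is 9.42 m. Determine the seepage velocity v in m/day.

Convert K: 0.0481 cm/s × 864 = 41.56 m/day.
Hydraulic gradient i = Δh / L = 9.42 / 1850 = 0.005092.
Darcy flux q = K · i = 41.56 × 0.005092 = 0.2116 m/day.
Seepage velocity v = q / n_e = 0.2116 / 0.21 = 1.008 m/day.

1.01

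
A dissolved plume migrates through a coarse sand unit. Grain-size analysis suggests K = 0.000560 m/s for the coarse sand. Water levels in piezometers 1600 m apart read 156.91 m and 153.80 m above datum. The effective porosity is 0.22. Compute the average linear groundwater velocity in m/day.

Convert K: 0.000560 m/s × 86400 = 48.38 m/day.
Hydraulic gradient i = (156.91 − 153.80) / 1600 = 3.11 / 1600 = 0.001944.
Darcy flux q = K · i = 48.38 × 0.001944 = 0.09405 m/day.
Seepage velocity v = q / n_e = 0.09405 / 0.22 = 0.4275 m/day.

0.427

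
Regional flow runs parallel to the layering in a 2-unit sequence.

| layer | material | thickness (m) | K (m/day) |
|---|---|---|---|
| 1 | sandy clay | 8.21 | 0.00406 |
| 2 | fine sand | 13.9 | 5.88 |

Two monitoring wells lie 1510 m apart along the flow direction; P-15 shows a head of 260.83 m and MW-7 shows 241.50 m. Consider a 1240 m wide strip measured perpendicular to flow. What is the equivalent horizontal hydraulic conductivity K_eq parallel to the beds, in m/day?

Flow is parallel to layering, so each bed carries its own Darcy discharge and the transmissivities add.
Σ(K_i·b_i) = 0.00406×8.21 + 5.88×13.9 = 81.77 m²/day.
Total thickness b = 22.11 m, so K_eq = Σ(K_i·b_i)/b = 3.698 m/day.

3.70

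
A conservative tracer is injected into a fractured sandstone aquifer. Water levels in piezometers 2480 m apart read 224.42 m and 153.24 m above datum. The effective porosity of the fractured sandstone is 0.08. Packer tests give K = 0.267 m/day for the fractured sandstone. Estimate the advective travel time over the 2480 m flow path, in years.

Hydraulic gradient i = (224.42 − 153.24) / 2480 = 71.18 / 2480 = 0.02870.
Darcy flux q = K · i = 0.2670 × 0.02870 = 0.007663 m/day.
Seepage velocity v = q / n_e = 0.007663 / 0.08 = 0.09579 m/day.
Travel time t = L / v = 2480 / 0.09579 = 25890 days = 70.88 years.

70.9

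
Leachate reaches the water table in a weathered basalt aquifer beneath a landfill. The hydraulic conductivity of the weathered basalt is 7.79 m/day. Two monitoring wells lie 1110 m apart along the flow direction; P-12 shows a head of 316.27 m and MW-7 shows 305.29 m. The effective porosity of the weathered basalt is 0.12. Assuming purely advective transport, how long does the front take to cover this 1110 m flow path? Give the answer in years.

Hydraulic gradient i = (316.27 − 305.29) / 1110 = 10.98 / 1110 = 0.009892.
Darcy flux q = K · i = 7.790 × 0.009892 = 0.07706 m/day.
Seepage velocity v = q / n_e = 0.07706 / 0.12 = 0.6421 m/day.
Travel time t = L / v = 1110 / 0.6421 = 1729 days = 4.733 years.

4.73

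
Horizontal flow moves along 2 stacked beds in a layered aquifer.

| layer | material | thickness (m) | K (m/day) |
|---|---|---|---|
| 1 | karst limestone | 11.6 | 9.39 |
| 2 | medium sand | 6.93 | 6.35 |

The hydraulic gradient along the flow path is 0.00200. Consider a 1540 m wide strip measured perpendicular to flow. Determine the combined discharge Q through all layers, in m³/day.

Flow is parallel to layering, so each bed carries its own Darcy discharge and the transmissivities add.
Σ(K_i·b_i) = 9.39×11.6 + 6.35×6.93 = 152.9 m²/day.
Hydraulic gradient i = 0.00200.
Q = Σ(K_i·b_i) · W · i = 152.9 × 1540 × 0.002000 = 471.0 m³/day.

471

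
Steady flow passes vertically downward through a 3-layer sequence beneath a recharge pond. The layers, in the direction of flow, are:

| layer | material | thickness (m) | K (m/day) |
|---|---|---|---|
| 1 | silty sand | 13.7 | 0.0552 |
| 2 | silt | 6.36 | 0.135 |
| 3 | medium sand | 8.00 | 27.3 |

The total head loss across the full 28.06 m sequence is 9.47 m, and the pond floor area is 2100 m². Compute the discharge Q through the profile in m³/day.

67.3

Flow is perpendicular to layering, so the layers act in series and the equivalent K is the thickness-weighted harmonic mean.
Total thickness L = 13.7 + 6.36 + 8.00 = 28.06 m.
Σ(b_i/K_i) = 13.7/0.0552 + 6.36/0.135 + 8.00/27.3 = 295.6 d.
K_eq = L / Σ(b_i/K_i) = 28.06 / 295.6 = 0.09493 m/day.
Q = K_eq · A · (Δh/L) = 0.09493 × 2100 × (9.47/28.06) = 67.28 m³/day.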